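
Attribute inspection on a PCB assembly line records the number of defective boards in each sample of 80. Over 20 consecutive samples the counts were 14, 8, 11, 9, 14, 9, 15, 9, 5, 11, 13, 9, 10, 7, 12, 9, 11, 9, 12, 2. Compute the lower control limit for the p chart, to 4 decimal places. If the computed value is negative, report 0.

p̄ = Σdᵢ / (k·n) = 199 / (20 × 80) = 0.12437
LCL = p̄ − 3·√(p̄(1−p̄)/n) = 0.12437 − 3 × 0.03690 = 0.01369

0.0137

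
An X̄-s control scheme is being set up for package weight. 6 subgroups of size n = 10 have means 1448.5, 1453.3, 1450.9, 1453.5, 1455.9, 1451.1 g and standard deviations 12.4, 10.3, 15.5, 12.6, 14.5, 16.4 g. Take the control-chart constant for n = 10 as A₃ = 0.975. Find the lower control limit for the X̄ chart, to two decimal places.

X̄̄ = (1448.5 + 1453.3 + 1450.9 + 1453.5 + 1455.9 + 1451.1) / 6 = 1452.2000
s̄ = (12.4 + 10.3 + 15.5 + 12.6 + 14.5 + 16.4) / 6 = 13.6167
LCL = X̄̄ − A₃·s̄ = 1452.2000 − 0.975 × 13.6167 = 1438.9238

1438.92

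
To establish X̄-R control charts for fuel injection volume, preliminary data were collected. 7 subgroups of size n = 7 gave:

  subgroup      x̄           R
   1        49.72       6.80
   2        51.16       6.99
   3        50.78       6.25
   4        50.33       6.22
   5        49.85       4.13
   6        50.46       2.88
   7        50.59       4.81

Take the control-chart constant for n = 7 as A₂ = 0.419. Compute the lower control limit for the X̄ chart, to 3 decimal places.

X̄̄ = (49.72 + 51.16 + 50.78 + 50.33 + 49.85 + 50.46 + 50.59) / 7 = 352.8900 / 7 = 50.4129
R̄ = (6.80 + 6.99 + 6.25 + 6.22 + 4.13 + 2.88 + 4.81) / 7 = 38.0800 / 7 = 5.4400
LCL = X̄̄ − A₂·R̄ = 50.4129 − 0.419 × 5.4400 = 48.1335

48.133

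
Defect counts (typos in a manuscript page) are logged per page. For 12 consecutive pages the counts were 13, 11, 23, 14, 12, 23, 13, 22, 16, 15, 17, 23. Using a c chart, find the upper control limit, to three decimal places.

29.142

c̄ = (13 + 11 + 23 + 14 + 12 + 23 + 13 + 22 + 16 + 15 + 17 + 23) / 12 = 202 / 12 = 16.8333
UCL = c̄ + 3√c̄ = 16.8333 + 3 × √16.8333 = 16.8333 + 3 × 4.1028 = 29.1419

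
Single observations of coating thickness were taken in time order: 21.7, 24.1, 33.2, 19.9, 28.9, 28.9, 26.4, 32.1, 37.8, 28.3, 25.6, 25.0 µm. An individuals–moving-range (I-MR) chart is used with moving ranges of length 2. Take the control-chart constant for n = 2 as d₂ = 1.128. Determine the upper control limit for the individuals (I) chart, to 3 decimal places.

42.286

X̄ = (21.7 + 24.1 + 33.2 + 19.9 + 28.9 + 28.9 + 26.4 + 32.1 + 37.8 + 28.3 + 25.6 + 25.0) / 12 = 27.6583
Moving ranges: 2.4, 9.1, 13.3, 9.0, 0.0, 2.5, 5.7, 5.7, 9.5, 2.7, 0.6; M̄R̄ = 60.5000 / 11 = 5.5000
UCL = X̄ + 3·M̄R̄/d₂ = 27.6583 + 3 × 5.5000 / 1.128 = 42.2860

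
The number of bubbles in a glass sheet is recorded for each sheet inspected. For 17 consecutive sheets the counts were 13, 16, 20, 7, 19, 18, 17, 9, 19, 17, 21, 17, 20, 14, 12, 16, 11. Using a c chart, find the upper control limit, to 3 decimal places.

c̄ = (13 + 16 + 20 + 7 + 19 + 18 + 17 + 9 + 19 + 17 + 21 + 17 + 20 + 14 + 12 + 16 + 11) / 17 = 266 / 17 = 15.6471
UCL = c̄ + 3√c̄ = 15.6471 + 3 × √15.6471 = 15.6471 + 3 × 3.9556 = 27.5140

27.514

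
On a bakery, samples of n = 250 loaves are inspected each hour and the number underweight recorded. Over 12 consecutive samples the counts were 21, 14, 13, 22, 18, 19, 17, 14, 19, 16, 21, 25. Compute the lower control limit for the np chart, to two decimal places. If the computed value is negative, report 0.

5.91

p̄ = Σdᵢ / (k·n) = 219 / (12 × 250) = 0.07300
LCL = np̄ − 3·√(np̄(1−p̄)) = 18.2500 − 3 × 4.1131 = 5.9106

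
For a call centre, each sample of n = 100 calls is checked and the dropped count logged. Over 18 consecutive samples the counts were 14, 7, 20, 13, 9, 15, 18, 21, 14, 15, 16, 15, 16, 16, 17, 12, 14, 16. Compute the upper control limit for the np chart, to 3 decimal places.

p̄ = Σdᵢ / (k·n) = 268 / (18 × 100) = 0.14889
UCL = np̄ + 3·√(np̄(1−p̄)) = 14.8889 + 3 × √(14.8889×0.85111) = 14.8889 + 3 × 3.5598 = 25.5683

25.568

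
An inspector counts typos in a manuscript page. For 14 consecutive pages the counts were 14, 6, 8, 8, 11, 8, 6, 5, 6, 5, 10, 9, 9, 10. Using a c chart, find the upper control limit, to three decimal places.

16.812

c̄ = (14 + 6 + 8 + 8 + 11 + 8 + 6 + 5 + 6 + 5 + 10 + 9 + 9 + 10) / 14 = 115 / 14 = 8.2143
UCL = c̄ + 3√c̄ = 8.2143 + 3 × √8.2143 = 8.2143 + 3 × 2.8661 = 16.8125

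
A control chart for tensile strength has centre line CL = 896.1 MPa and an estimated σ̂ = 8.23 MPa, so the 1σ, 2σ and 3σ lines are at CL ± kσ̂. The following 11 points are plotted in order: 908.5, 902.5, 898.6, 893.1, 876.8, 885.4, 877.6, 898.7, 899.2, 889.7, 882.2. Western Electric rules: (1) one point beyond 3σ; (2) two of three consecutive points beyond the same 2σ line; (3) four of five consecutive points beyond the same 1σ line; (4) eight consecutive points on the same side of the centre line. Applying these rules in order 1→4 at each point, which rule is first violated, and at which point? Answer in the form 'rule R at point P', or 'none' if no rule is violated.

Zone of each point (C = within 1σ̂, B = 1σ̂–2σ̂, A = 2σ̂–3σ̂, * = beyond 3σ̂; sign = side of CL): 1:+B, 2:+C, 3:+C, 4:-C, 5:-A, 6:-B, 7:-A, 8:+C, 9:+C, 10:-C, 11:-B
Rule 2 (two of three consecutive points beyond the same 2σ limit) is satisfied at point 7.

rule 2 at point 7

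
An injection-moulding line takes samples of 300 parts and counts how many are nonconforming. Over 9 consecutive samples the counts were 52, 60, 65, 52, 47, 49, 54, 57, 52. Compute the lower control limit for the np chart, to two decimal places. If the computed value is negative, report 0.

p̄ = Σdᵢ / (k·n) = 488 / (9 × 300) = 0.18074
LCL = np̄ − 3·√(np̄(1−p̄)) = 54.2222 − 3 × 6.6650 = 34.2273

34.23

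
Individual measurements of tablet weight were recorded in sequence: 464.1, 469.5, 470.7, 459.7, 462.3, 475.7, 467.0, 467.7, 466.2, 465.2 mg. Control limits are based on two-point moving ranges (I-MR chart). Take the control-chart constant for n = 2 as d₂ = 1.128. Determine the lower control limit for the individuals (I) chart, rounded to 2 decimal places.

453.36

X̄ = (464.1 + 469.5 + 470.7 + 459.7 + 462.3 + 475.7 + 467.0 + 467.7 + 466.2 + 465.2) / 10 = 466.8100
Moving ranges: 5.4, 1.2, 11.0, 2.6, 13.4, 8.7, 0.7, 1.5, 1.0; M̄R̄ = 45.5000 / 9 = 5.0556
LCL = X̄ − 3·M̄R̄/d₂ = 466.8100 − 3 × 5.0556 / 1.128 = 453.3644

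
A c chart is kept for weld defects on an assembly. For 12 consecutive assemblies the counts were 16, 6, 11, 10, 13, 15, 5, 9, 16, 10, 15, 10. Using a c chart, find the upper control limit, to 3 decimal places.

c̄ = (16 + 6 + 11 + 10 + 13 + 15 + 5 + 9 + 16 + 10 + 15 + 10) / 12 = 136 / 12 = 11.3333
UCL = c̄ + 3√c̄ = 11.3333 + 3 × √11.3333 = 11.3333 + 3 × 3.3665 = 21.4328

21.433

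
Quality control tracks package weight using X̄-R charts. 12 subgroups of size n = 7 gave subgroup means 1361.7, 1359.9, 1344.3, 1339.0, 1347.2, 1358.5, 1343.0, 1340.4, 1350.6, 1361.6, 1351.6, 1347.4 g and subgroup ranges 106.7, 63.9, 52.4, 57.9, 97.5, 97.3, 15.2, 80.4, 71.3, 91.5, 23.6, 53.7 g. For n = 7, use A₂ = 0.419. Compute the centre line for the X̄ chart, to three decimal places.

1350.433

X̄̄ = (1361.7 + 1359.9 + 1344.3 + 1339.0 + 1347.2 + 1358.5 + 1343.0 + 1340.4 + 1350.6 + 1361.6 + 1351.6 + 1347.4) / 12 = 16205.2000 / 12 = 1350.4333
CL = X̄̄ = 1350.4333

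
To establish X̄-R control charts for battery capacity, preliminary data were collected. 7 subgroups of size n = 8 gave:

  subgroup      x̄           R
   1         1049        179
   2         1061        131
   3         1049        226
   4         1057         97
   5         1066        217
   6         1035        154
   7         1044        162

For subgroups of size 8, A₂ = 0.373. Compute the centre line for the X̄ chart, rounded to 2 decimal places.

X̄̄ = (1049 + 1061 + 1049 + 1057 + 1066 + 1035 + 1044) / 7 = 7361.0000 / 7 = 1051.5714
CL = X̄̄ = 1051.5714

1051.57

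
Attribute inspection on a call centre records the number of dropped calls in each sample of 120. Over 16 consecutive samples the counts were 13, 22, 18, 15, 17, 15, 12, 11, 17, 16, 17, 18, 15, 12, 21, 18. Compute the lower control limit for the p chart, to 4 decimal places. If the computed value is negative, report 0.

0.0406

p̄ = Σdᵢ / (k·n) = 257 / (16 × 120) = 0.13385
LCL = p̄ − 3·√(p̄(1−p̄)/n) = 0.13385 − 3 × 0.03108 = 0.04061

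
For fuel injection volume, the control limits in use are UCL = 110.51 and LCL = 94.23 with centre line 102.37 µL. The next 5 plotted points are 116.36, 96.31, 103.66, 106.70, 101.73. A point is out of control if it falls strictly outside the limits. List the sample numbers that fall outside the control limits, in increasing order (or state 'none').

Compare each point to [94.23, 110.51]: sample 1 = 116.36 > UCL.

1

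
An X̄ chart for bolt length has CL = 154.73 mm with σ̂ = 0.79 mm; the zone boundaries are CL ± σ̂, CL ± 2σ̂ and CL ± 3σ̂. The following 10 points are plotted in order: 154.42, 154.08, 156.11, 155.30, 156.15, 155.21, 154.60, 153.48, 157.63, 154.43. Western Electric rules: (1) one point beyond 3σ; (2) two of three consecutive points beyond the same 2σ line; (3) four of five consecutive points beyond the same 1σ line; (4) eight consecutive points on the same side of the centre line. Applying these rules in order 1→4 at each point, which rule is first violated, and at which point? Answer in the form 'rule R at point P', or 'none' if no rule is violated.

Zone of each point (C = within 1σ̂, B = 1σ̂–2σ̂, A = 2σ̂–3σ̂, * = beyond 3σ̂; sign = side of CL): 1:-C, 2:-C, 3:+B, 4:+C, 5:+B, 6:+C, 7:-C, 8:-B, 9:+*, 10:-C
Rule 1 (one point beyond the 3σ limits) is satisfied at point 9.

rule 1 at point 9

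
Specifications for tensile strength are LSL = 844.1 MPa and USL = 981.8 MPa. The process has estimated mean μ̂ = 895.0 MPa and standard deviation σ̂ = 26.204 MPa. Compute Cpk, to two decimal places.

0.65

Cpu = (USL − μ̂) / (3σ̂) = (981.8 − 895.0) / (3 × 26.204) = 1.1042; Cpl = (μ̂ − LSL) / (3σ̂) = (895.0 − 844.1) / (3 × 26.204) = 0.6475; Cpk = min(Cpu, Cpl) = 0.6475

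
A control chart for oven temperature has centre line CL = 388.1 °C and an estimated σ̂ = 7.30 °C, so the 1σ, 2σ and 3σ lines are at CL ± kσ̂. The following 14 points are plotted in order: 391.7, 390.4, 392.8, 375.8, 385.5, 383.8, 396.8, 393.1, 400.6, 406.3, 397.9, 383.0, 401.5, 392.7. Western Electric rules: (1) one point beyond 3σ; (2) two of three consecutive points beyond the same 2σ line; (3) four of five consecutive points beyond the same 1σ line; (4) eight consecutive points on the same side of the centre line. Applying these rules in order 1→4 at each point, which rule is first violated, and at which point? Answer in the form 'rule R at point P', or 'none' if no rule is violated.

rule 3 at point 11

Zone of each point (C = within 1σ̂, B = 1σ̂–2σ̂, A = 2σ̂–3σ̂, * = beyond 3σ̂; sign = side of CL): 1:+C, 2:+C, 3:+C, 4:-B, 5:-C, 6:-C, 7:+B, 8:+C, 9:+B, 10:+A, 11:+B, 12:-C, 13:+B, 14:+C
Rule 3 (four of five consecutive points beyond the same 1σ limit) is satisfied at point 11.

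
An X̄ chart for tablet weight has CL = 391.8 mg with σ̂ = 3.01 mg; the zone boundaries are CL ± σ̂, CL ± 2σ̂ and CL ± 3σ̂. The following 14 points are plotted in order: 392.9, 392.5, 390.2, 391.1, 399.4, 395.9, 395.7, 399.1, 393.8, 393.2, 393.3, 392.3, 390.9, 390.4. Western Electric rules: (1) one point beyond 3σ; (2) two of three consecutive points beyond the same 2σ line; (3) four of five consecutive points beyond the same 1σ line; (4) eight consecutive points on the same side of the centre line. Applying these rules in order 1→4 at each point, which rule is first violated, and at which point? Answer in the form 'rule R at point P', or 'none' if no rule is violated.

Zone of each point (C = within 1σ̂, B = 1σ̂–2σ̂, A = 2σ̂–3σ̂, * = beyond 3σ̂; sign = side of CL): 1:+C, 2:+C, 3:-C, 4:-C, 5:+A, 6:+B, 7:+B, 8:+A, 9:+C, 10:+C, 11:+C, 12:+C, 13:-C, 14:-C
Rule 3 (four of five consecutive points beyond the same 1σ limit) is satisfied at point 8.

rule 3 at point 8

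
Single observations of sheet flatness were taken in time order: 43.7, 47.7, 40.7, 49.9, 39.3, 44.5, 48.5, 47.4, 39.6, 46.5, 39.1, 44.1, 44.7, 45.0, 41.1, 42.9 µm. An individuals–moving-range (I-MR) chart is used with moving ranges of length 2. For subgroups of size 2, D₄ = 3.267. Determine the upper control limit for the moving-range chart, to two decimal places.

16.29

Moving ranges: 4.0, 7.0, 9.2, 10.6, 5.2, 4.0, 1.1, 7.8, 6.9, 7.4, 5.0, 0.6, 0.3, 3.9, 1.8; M̄R̄ = 74.8000 / 15 = 4.9867
UCL_MR = D₄·M̄R̄ = 3.267 × 4.9867 = 16.2914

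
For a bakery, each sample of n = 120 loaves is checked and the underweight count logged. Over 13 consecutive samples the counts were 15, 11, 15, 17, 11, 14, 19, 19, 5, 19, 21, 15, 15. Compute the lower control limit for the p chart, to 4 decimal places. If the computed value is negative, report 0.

p̄ = Σdᵢ / (k·n) = 196 / (13 × 120) = 0.12564
LCL = p̄ − 3·√(p̄(1−p̄)/n) = 0.12564 − 3 × 0.03026 = 0.03487

0.0349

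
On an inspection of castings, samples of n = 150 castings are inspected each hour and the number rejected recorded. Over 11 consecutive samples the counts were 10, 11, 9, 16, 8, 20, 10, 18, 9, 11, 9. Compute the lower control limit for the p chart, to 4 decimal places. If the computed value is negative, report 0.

0.0132

p̄ = Σdᵢ / (k·n) = 131 / (11 × 150) = 0.07939
LCL = p̄ − 3·√(p̄(1−p̄)/n) = 0.07939 − 3 × 0.02207 = 0.01317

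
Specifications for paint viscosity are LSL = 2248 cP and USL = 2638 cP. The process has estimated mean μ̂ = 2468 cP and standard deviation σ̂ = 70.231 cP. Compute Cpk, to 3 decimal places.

0.807

Cpu = (USL − μ̂) / (3σ̂) = (2638 − 2468) / (3 × 70.231) = 0.8069; Cpl = (μ̂ − LSL) / (3σ̂) = (2468 − 2248) / (3 × 70.231) = 1.0442; Cpk = min(Cpu, Cpl) = 0.8069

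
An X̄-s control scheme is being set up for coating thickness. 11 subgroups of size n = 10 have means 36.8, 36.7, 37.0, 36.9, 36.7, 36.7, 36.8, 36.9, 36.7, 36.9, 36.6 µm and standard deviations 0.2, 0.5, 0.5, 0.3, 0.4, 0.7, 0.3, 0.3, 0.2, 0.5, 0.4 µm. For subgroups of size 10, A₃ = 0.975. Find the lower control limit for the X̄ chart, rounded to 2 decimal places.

X̄̄ = (36.8 + 36.7 + 37.0 + 36.9 + 36.7 + 36.7 + 36.8 + 36.9 + 36.7 + 36.9 + 36.6) / 11 = 36.7909
s̄ = (0.2 + 0.5 + 0.5 + 0.3 + 0.4 + 0.7 + 0.3 + 0.3 + 0.2 + 0.5 + 0.4) / 11 = 0.3909
LCL = X̄̄ − A₃·s̄ = 36.7909 − 0.975 × 0.3909 = 36.4098

36.41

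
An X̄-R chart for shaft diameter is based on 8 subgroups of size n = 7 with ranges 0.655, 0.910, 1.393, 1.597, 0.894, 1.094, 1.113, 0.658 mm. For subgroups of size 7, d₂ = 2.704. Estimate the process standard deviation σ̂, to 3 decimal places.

0.384

R̄ = (0.655 + 0.910 + 1.393 + 1.597 + 0.894 + 1.094 + 1.113 + 0.658) / 8 = 1.0393
σ̂ = R̄ / d₂ = 1.0393 / 2.704 = 0.3843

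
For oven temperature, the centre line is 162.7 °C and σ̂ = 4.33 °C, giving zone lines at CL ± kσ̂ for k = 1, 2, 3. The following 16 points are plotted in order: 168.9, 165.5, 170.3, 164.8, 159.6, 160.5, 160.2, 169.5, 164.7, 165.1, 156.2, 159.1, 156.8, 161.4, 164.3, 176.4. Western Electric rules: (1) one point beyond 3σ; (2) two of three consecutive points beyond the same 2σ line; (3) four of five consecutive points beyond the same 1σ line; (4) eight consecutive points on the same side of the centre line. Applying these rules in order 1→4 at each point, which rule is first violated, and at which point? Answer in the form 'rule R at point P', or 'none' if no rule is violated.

rule 1 at point 16

Zone of each point (C = within 1σ̂, B = 1σ̂–2σ̂, A = 2σ̂–3σ̂, * = beyond 3σ̂; sign = side of CL): 1:+B, 2:+C, 3:+B, 4:+C, 5:-C, 6:-C, 7:-C, 8:+B, 9:+C, 10:+C, 11:-B, 12:-C, 13:-B, 14:-C, 15:+C, 16:+*
Rule 1 (one point beyond the 3σ limits) is satisfied at point 16.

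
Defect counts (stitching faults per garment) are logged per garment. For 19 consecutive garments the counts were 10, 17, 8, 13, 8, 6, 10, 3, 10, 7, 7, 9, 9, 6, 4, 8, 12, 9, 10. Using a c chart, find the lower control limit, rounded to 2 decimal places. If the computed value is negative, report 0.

0.00

c̄ = (10 + 17 + 8 + 13 + 8 + 6 + 10 + 3 + 10 + 7 + 7 + 9 + 9 + 6 + 4 + 8 + 12 + 9 + 10) / 19 = 166 / 19 = 8.7368
LCL = c̄ − 3√c̄ = 8.7368 − 3 × 2.9558 = -0.1306 → 0 (cannot be negative)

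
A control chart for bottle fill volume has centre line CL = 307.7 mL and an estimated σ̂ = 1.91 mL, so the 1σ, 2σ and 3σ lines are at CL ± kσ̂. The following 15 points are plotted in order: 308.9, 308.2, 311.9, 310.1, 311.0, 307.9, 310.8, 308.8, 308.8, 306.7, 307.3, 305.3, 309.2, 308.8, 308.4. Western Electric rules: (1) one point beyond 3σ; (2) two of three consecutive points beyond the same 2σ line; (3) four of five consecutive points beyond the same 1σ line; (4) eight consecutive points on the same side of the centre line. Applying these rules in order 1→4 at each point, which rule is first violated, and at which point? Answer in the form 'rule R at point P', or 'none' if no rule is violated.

rule 3 at point 7

Zone of each point (C = within 1σ̂, B = 1σ̂–2σ̂, A = 2σ̂–3σ̂, * = beyond 3σ̂; sign = side of CL): 1:+C, 2:+C, 3:+A, 4:+B, 5:+B, 6:+C, 7:+B, 8:+C, 9:+C, 10:-C, 11:-C, 12:-B, 13:+C, 14:+C, 15:+C
Rule 3 (four of five consecutive points beyond the same 1σ limit) is satisfied at point 7.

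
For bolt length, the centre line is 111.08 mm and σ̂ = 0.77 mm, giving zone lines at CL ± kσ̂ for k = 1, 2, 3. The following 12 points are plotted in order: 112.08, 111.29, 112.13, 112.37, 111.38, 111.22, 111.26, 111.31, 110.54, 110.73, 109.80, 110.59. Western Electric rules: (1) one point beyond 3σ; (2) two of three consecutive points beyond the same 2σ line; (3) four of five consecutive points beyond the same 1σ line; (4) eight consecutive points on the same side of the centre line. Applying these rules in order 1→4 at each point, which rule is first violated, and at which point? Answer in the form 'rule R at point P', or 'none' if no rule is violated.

rule 4 at point 8

Zone of each point (C = within 1σ̂, B = 1σ̂–2σ̂, A = 2σ̂–3σ̂, * = beyond 3σ̂; sign = side of CL): 1:+B, 2:+C, 3:+B, 4:+B, 5:+C, 6:+C, 7:+C, 8:+C, 9:-C, 10:-C, 11:-B, 12:-C
Rule 4 (eight consecutive points on the same side of the centre line) is satisfied at point 8.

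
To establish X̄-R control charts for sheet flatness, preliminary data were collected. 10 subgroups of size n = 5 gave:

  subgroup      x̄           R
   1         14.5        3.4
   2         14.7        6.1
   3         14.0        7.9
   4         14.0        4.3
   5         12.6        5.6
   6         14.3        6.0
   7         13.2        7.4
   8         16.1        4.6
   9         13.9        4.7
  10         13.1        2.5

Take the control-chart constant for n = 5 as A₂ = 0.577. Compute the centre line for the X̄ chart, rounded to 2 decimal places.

14.04

X̄̄ = (14.5 + 14.7 + 14.0 + 14.0 + 12.6 + 14.3 + 13.2 + 16.1 + 13.9 + 13.1) / 10 = 140.4000 / 10 = 14.0400
CL = X̄̄ = 14.0400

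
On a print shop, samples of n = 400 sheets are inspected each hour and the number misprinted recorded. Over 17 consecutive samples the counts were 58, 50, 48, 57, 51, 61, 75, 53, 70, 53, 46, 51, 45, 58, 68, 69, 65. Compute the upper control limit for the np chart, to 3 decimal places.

p̄ = Σdᵢ / (k·n) = 978 / (17 × 400) = 0.14382
UCL = np̄ + 3·√(np̄(1−p̄)) = 57.5294 + 3 × √(57.5294×0.85618) = 57.5294 + 3 × 7.0182 = 78.5841

78.584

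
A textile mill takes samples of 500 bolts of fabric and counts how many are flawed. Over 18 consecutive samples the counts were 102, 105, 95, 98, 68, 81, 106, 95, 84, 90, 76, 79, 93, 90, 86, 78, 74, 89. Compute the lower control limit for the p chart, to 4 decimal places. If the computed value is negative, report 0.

p̄ = Σdᵢ / (k·n) = 1589 / (18 × 500) = 0.17656
LCL = p̄ − 3·√(p̄(1−p̄)/n) = 0.17656 − 3 × 0.01705 = 0.12540

0.1254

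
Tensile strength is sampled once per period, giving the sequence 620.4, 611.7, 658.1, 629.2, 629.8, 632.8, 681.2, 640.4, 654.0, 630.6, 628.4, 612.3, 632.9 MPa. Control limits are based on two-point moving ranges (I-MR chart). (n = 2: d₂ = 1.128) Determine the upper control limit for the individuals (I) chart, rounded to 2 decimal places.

X̄ = (620.4 + 611.7 + 658.1 + 629.2 + 629.8 + 632.8 + 681.2 + 640.4 + 654.0 + 630.6 + 628.4 + 612.3 + 632.9) / 13 = 635.5231
Moving ranges: 8.7, 46.4, 28.9, 0.6, 3.0, 48.4, 40.8, 13.6, 23.4, 2.2, 16.1, 20.6; M̄R̄ = 252.7000 / 12 = 21.0583
UCL = X̄ + 3·M̄R̄/d₂ = 635.5231 + 3 × 21.0583 / 1.128 = 691.5293

691.53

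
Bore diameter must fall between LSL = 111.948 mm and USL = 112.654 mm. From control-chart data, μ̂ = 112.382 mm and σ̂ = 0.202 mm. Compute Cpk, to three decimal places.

Cpu = (USL − μ̂) / (3σ̂) = (112.654 − 112.382) / (3 × 0.202) = 0.4488; Cpl = (μ̂ − LSL) / (3σ̂) = (112.382 − 111.948) / (3 × 0.202) = 0.7162; Cpk = min(Cpu, Cpl) = 0.4488

0.449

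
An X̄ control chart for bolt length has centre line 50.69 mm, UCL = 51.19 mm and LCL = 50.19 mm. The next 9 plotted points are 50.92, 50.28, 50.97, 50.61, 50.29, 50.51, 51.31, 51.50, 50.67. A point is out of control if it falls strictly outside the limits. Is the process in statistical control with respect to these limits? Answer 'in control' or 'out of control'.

out of control

Compare each point to [50.19, 51.19]: sample 7 = 51.31 > UCL; sample 8 = 51.50 > UCL.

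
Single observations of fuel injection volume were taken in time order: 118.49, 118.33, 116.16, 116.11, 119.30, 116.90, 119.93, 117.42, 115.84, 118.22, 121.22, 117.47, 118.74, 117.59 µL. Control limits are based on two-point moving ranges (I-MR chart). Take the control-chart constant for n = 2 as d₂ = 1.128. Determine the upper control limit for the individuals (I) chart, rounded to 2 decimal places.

X̄ = (118.49 + 118.33 + 116.16 + 116.11 + 119.30 + 116.90 + 119.93 + 117.42 + 115.84 + 118.22 + 121.22 + 117.47 + 118.74 + 117.59) / 14 = 117.9800
Moving ranges: 0.16, 2.17, 0.05, 3.19, 2.40, 3.03, 2.51, 1.58, 2.38, 3.00, 3.75, 1.27, 1.15; M̄R̄ = 26.6400 / 13 = 2.0492
UCL = X̄ + 3·M̄R̄/d₂ = 117.9800 + 3 × 2.0492 / 1.128 = 123.4301

123.43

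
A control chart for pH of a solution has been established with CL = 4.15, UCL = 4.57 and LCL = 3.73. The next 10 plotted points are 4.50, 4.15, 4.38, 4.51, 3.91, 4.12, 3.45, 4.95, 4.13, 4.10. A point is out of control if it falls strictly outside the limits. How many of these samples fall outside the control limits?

2

Compare each point to [3.73, 4.57]: sample 7 = 3.45 < LCL; sample 8 = 4.95 > UCL.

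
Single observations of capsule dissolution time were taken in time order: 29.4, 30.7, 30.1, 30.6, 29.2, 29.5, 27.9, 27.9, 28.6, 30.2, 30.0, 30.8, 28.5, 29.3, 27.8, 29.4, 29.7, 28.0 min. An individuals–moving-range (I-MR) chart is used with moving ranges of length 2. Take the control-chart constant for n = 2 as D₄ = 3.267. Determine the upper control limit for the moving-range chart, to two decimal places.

3.31

Moving ranges: 1.3, 0.6, 0.5, 1.4, 0.3, 1.6, 0.0, 0.7, 1.6, 0.2, 0.8, 2.3, 0.8, 1.5, 1.6, 0.3, 1.7; M̄R̄ = 17.2000 / 17 = 1.0118
UCL_MR = D₄·M̄R̄ = 3.267 × 1.0118 = 3.3054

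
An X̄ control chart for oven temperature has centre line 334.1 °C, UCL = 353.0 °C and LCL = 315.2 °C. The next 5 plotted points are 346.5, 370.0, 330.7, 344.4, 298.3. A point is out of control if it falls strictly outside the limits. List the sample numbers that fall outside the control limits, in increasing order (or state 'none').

2, 5

Compare each point to [315.2, 353.0]: sample 2 = 370.0 > UCL; sample 5 = 298.3 < LCL.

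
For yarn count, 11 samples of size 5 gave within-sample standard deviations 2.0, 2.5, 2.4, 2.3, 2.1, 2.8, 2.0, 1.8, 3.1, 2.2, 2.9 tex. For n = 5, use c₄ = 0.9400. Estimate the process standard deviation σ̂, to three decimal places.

2.524

s̄ = (2.0 + 2.5 + 2.4 + 2.3 + 2.1 + 2.8 + 2.0 + 1.8 + 3.1 + 2.2 + 2.9) / 11 = 2.3727
σ̂ = s̄ / c₄ = 2.3727 / 0.9400 = 2.5242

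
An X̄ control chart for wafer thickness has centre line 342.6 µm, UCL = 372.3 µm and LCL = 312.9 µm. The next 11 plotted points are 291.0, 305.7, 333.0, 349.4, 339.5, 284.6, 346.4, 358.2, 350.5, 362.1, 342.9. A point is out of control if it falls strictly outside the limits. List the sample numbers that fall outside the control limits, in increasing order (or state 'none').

Compare each point to [312.9, 372.3]: sample 1 = 291.0 < LCL; sample 2 = 305.7 < LCL; sample 6 = 284.6 < LCL.

1, 2, 6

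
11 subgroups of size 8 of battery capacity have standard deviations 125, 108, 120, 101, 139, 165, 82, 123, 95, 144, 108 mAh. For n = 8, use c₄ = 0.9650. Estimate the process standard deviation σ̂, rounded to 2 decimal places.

s̄ = (125 + 108 + 120 + 101 + 139 + 165 + 82 + 123 + 95 + 144 + 108) / 11 = 119.0909
σ̂ = s̄ / c₄ = 119.0909 / 0.9650 = 123.4103

123.41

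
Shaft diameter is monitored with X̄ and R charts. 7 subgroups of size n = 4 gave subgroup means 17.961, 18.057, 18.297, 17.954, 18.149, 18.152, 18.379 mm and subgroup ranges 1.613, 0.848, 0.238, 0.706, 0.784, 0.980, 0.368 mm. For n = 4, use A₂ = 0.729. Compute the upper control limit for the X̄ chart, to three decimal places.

X̄̄ = (17.961 + 18.057 + 18.297 + 17.954 + 18.149 + 18.152 + 18.379) / 7 = 126.9490 / 7 = 18.1356
R̄ = (1.613 + 0.848 + 0.238 + 0.706 + 0.784 + 0.980 + 0.368) / 7 = 5.5370 / 7 = 0.7910
UCL = X̄̄ + A₂·R̄ = 18.1356 + 0.729 × 0.7910 = 18.7122

18.712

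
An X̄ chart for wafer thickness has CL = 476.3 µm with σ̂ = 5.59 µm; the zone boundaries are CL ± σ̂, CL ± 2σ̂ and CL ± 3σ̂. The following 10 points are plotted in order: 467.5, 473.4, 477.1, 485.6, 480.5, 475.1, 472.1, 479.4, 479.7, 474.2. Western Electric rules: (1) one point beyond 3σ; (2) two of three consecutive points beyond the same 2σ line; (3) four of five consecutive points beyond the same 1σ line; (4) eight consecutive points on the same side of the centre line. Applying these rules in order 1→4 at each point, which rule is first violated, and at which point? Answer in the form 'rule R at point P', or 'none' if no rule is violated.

Zone of each point (C = within 1σ̂, B = 1σ̂–2σ̂, A = 2σ̂–3σ̂, * = beyond 3σ̂; sign = side of CL): 1:-B, 2:-C, 3:+C, 4:+B, 5:+C, 6:-C, 7:-C, 8:+C, 9:+C, 10:-C
No rule fires across all 10 points.

none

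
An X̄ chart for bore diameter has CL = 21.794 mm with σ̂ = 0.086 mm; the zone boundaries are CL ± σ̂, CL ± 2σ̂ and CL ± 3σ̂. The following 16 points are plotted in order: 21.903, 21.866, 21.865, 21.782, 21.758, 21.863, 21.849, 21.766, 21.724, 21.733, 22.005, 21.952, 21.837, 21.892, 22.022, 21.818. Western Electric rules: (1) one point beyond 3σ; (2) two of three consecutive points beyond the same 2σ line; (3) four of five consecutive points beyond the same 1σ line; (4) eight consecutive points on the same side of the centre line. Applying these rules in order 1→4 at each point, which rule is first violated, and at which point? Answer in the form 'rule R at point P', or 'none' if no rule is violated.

Zone of each point (C = within 1σ̂, B = 1σ̂–2σ̂, A = 2σ̂–3σ̂, * = beyond 3σ̂; sign = side of CL): 1:+B, 2:+C, 3:+C, 4:-C, 5:-C, 6:+C, 7:+C, 8:-C, 9:-C, 10:-C, 11:+A, 12:+B, 13:+C, 14:+B, 15:+A, 16:+C
Rule 3 (four of five consecutive points beyond the same 1σ limit) is satisfied at point 15.

rule 3 at point 15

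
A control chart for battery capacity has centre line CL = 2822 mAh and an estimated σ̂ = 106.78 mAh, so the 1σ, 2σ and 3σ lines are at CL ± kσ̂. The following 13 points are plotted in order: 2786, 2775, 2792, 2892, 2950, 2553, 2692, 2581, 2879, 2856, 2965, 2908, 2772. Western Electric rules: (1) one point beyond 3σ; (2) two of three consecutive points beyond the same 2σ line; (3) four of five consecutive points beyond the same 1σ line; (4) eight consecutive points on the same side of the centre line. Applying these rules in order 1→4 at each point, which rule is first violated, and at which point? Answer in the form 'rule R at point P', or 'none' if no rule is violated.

Zone of each point (C = within 1σ̂, B = 1σ̂–2σ̂, A = 2σ̂–3σ̂, * = beyond 3σ̂; sign = side of CL): 1:-C, 2:-C, 3:-C, 4:+C, 5:+B, 6:-A, 7:-B, 8:-A, 9:+C, 10:+C, 11:+B, 12:+C, 13:-C
Rule 2 (two of three consecutive points beyond the same 2σ limit) is satisfied at point 8.

rule 2 at point 8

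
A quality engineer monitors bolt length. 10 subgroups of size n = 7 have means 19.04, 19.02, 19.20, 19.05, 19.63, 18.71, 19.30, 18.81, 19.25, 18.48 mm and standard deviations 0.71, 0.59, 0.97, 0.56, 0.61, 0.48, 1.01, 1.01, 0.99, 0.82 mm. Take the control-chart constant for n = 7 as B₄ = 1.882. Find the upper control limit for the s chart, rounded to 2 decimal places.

1.46

s̄ = (0.71 + 0.59 + 0.97 + 0.56 + 0.61 + 0.48 + 1.01 + 1.01 + 0.99 + 0.82) / 10 = 0.7750
UCL_s = B₄·s̄ = 1.882 × 0.7750 = 1.4586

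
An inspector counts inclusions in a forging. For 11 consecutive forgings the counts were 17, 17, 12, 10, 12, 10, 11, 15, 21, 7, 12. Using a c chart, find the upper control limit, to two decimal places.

c̄ = (17 + 17 + 12 + 10 + 12 + 10 + 11 + 15 + 21 + 7 + 12) / 11 = 144 / 11 = 13.0909
UCL = c̄ + 3√c̄ = 13.0909 + 3 × √13.0909 = 13.0909 + 3 × 3.6181 = 23.9453

23.95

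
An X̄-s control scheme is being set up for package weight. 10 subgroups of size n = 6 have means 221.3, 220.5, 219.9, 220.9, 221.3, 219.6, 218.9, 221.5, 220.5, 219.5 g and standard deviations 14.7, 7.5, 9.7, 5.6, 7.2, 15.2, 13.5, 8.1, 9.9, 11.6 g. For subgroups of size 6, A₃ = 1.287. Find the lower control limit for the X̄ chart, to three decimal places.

207.134

X̄̄ = (221.3 + 220.5 + 219.9 + 220.9 + 221.3 + 219.6 + 218.9 + 221.5 + 220.5 + 219.5) / 10 = 220.3900
s̄ = (14.7 + 7.5 + 9.7 + 5.6 + 7.2 + 15.2 + 13.5 + 8.1 + 9.9 + 11.6) / 10 = 10.3000
LCL = X̄̄ − A₃·s̄ = 220.3900 − 1.287 × 10.3000 = 207.1339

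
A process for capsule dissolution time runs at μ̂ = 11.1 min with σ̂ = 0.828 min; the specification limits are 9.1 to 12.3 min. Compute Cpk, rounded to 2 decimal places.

Cpu = (USL − μ̂) / (3σ̂) = (12.3 − 11.1) / (3 × 0.828) = 0.4831; Cpl = (μ̂ − LSL) / (3σ̂) = (11.1 − 9.1) / (3 × 0.828) = 0.8052; Cpk = min(Cpu, Cpl) = 0.4831

0.48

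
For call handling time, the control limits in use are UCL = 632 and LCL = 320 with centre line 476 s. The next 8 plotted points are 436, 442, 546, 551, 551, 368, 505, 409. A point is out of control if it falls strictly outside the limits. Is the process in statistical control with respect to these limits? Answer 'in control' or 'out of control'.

All 8 points lie within [320, 632].

in control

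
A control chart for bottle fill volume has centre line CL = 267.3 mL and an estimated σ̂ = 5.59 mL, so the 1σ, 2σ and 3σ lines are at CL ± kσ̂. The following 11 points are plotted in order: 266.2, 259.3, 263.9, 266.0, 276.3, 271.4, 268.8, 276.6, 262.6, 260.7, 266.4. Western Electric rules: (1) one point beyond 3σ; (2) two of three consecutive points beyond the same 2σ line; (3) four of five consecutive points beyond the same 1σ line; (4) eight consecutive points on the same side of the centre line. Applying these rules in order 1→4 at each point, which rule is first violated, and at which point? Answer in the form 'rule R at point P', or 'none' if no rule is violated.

none

Zone of each point (C = within 1σ̂, B = 1σ̂–2σ̂, A = 2σ̂–3σ̂, * = beyond 3σ̂; sign = side of CL): 1:-C, 2:-B, 3:-C, 4:-C, 5:+B, 6:+C, 7:+C, 8:+B, 9:-C, 10:-B, 11:-C
No rule fires across all 11 points.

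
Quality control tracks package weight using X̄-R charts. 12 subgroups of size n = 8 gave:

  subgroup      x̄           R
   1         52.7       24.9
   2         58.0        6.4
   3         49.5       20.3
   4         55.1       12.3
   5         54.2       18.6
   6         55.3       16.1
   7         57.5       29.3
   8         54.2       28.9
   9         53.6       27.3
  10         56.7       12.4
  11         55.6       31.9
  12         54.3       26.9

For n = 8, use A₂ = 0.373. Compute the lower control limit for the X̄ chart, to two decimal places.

46.79

X̄̄ = (52.7 + 58.0 + 49.5 + 55.1 + 54.2 + 55.3 + 57.5 + 54.2 + 53.6 + 56.7 + 55.6 + 54.3) / 12 = 656.7000 / 12 = 54.7250
R̄ = (24.9 + 6.4 + 20.3 + 12.3 + 18.6 + 16.1 + 29.3 + 28.9 + 27.3 + 12.4 + 31.9 + 26.9) / 12 = 255.3000 / 12 = 21.2750
LCL = X̄̄ − A₂·R̄ = 54.7250 − 0.373 × 21.2750 = 46.7894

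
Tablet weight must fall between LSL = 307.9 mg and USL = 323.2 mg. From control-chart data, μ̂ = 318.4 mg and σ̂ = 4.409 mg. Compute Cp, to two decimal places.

Cp = (USL − LSL) / (6σ̂) = (323.2 − 307.9) / (6 × 4.409) = 15.3000 / 26.4540 = 0.5784

0.58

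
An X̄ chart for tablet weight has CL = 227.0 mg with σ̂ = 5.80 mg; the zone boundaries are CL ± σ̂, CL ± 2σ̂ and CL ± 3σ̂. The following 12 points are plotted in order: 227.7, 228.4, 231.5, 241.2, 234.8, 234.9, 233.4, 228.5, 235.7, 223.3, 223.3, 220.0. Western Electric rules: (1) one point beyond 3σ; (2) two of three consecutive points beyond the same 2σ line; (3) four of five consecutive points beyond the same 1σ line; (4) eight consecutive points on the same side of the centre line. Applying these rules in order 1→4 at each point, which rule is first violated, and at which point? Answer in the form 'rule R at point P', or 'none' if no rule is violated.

rule 3 at point 7

Zone of each point (C = within 1σ̂, B = 1σ̂–2σ̂, A = 2σ̂–3σ̂, * = beyond 3σ̂; sign = side of CL): 1:+C, 2:+C, 3:+C, 4:+A, 5:+B, 6:+B, 7:+B, 8:+C, 9:+B, 10:-C, 11:-C, 12:-B
Rule 3 (four of five consecutive points beyond the same 1σ limit) is satisfied at point 7.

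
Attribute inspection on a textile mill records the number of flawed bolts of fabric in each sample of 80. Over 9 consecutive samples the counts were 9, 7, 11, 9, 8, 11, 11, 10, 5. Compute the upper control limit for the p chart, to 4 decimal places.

0.2185

p̄ = Σdᵢ / (k·n) = 81 / (9 × 80) = 0.11250
UCL = p̄ + 3·√(p̄(1−p̄)/n) = 0.11250 + 3 × √(0.11250×0.88750/80) = 0.11250 + 3 × 0.03533 = 0.21848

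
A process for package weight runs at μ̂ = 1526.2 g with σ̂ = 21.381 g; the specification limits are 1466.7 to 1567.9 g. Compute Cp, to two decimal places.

Cp = (USL − LSL) / (6σ̂) = (1567.9 − 1466.7) / (6 × 21.381) = 101.2000 / 128.2860 = 0.7889

0.79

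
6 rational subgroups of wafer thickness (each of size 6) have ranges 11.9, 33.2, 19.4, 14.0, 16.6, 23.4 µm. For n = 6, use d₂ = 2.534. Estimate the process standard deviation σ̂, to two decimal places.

7.79

R̄ = (11.9 + 33.2 + 19.4 + 14.0 + 16.6 + 23.4) / 6 = 19.7500
σ̂ = R̄ / d₂ = 19.7500 / 2.534 = 7.7940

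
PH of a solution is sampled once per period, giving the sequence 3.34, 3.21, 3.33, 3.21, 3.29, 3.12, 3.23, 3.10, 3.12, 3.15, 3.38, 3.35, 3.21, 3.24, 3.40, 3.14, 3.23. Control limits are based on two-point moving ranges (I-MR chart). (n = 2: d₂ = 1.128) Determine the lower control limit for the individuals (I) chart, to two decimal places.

X̄ = (3.34 + 3.21 + 3.33 + 3.21 + 3.29 + 3.12 + 3.23 + 3.10 + 3.12 + 3.15 + 3.38 + 3.35 + 3.21 + 3.24 + 3.40 + 3.14 + 3.23) / 17 = 3.2382
Moving ranges: 0.13, 0.12, 0.12, 0.08, 0.17, 0.11, 0.13, 0.02, 0.03, 0.23, 0.03, 0.14, 0.03, 0.16, 0.26, 0.09; M̄R̄ = 1.8500 / 16 = 0.1156
LCL = X̄ − 3·M̄R̄/d₂ = 3.2382 − 3 × 0.1156 / 1.128 = 2.9307

2.93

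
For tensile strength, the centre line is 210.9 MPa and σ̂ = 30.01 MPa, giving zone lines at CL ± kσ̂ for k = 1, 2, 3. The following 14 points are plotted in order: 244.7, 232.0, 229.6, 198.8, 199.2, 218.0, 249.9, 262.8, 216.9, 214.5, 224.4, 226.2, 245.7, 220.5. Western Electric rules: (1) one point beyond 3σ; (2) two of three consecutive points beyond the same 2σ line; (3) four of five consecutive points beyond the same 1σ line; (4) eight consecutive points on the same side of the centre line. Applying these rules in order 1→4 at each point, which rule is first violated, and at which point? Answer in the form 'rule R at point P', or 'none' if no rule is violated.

Zone of each point (C = within 1σ̂, B = 1σ̂–2σ̂, A = 2σ̂–3σ̂, * = beyond 3σ̂; sign = side of CL): 1:+B, 2:+C, 3:+C, 4:-C, 5:-C, 6:+C, 7:+B, 8:+B, 9:+C, 10:+C, 11:+C, 12:+C, 13:+B, 14:+C
Rule 4 (eight consecutive points on the same side of the centre line) is satisfied at point 13.

rule 4 at point 13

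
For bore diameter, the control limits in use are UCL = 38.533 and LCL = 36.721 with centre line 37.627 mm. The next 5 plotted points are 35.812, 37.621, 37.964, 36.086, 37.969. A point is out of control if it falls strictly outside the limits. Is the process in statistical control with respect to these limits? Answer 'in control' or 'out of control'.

out of control

Compare each point to [36.721, 38.533]: sample 1 = 35.812 < LCL; sample 4 = 36.086 < LCL.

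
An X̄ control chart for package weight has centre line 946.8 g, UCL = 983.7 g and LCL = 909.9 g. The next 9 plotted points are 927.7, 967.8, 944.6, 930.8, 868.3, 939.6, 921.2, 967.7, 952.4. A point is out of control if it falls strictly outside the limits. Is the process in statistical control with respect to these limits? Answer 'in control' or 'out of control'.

Compare each point to [909.9, 983.7]: sample 5 = 868.3 < LCL.

out of control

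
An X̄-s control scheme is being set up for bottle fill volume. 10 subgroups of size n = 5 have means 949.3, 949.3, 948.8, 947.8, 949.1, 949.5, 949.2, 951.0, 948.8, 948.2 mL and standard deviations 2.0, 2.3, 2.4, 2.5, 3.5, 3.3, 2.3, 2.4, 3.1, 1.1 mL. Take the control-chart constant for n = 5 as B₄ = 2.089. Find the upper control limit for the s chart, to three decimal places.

s̄ = (2.0 + 2.3 + 2.4 + 2.5 + 3.5 + 3.3 + 2.3 + 2.4 + 3.1 + 1.1) / 10 = 2.4900
UCL_s = B₄·s̄ = 2.089 × 2.4900 = 5.2016

5.202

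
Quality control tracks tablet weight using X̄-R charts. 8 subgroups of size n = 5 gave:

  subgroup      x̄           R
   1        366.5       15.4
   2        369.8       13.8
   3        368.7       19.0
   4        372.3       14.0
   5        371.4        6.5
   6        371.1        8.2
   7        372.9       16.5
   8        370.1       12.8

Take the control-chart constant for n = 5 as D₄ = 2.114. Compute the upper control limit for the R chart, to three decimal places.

R̄ = (15.4 + 13.8 + 19.0 + 14.0 + 6.5 + 8.2 + 16.5 + 12.8) / 8 = 106.2000 / 8 = 13.2750
UCL_R = D₄·R̄ = 2.114 × 13.2750 = 28.0633

28.063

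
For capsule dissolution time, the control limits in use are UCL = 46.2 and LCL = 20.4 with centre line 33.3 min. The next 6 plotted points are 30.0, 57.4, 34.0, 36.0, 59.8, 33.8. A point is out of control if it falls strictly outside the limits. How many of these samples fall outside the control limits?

Compare each point to [20.4, 46.2]: sample 2 = 57.4 > UCL; sample 5 = 59.8 > UCL.

2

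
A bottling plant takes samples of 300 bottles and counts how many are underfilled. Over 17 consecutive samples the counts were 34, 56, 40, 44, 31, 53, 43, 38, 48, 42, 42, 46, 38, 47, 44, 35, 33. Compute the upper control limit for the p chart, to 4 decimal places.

0.2001

p̄ = Σdᵢ / (k·n) = 714 / (17 × 300) = 0.14000
UCL = p̄ + 3·√(p̄(1−p̄)/n) = 0.14000 + 3 × √(0.14000×0.86000/300) = 0.14000 + 3 × 0.02003 = 0.20010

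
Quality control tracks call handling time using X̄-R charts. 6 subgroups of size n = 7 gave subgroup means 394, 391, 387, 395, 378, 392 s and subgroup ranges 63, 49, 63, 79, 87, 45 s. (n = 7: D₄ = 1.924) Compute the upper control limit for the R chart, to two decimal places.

R̄ = (63 + 49 + 63 + 79 + 87 + 45) / 6 = 386.0000 / 6 = 64.3333
UCL_R = D₄·R̄ = 1.924 × 64.3333 = 123.7773

123.78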